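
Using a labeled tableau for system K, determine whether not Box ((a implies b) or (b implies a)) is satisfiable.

No, unsatisfiable

1. not Box ((a implies b) or (b implies a)), u
2. not ((a implies b) or (b implies a)), v
3. not (a implies b), v
4. not (b implies a), v
5. a, v
6. not b, v
7. b, v
8. not a, v
Accessibility: uRv
Branch closes: b and not b both at v.
Every branch closes; the branch above is one of them.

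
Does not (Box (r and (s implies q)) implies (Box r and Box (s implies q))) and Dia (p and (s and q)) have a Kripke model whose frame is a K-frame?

No, unsatisfiable

1. not (Box (r and (s implies q)) implies (Box r and Box (s implies q))) and Dia (p and (s and q)), w0
2. not (Box (r and (s implies q)) implies (Box r and Box (s implies q))), w0
3. Dia (p and (s and q)), w0
4. Box (r and (s implies q)), w0
5. not (Box r and Box (s implies q)), w0
6. not Box (s implies q), w0
7. p and (s and q), w1
8. p, w1
9. s and q, w1
10. s, w1
11. q, w1
12. r and (s implies q), w1
13. r, w1
14. s implies q, w1
15. not (s implies q), w2
16. s, w2
17. not q, w2
18. r and (s implies q), w2
19. r, w2
20. s implies q, w2
21. q, w2
Accessibility: w0Rw1, w0Rw2
Branch closes: q and not q both at w2.
All branches of the tableau close; one closing branch shown above.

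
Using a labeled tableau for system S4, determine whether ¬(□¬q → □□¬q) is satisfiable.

No, unsatisfiable

1. ¬(□¬q → □□¬q), u
2. □¬q, u
3. ¬□□¬q, u
4. ¬q, u
5. ¬□¬q, v
6. ¬q, v
7. q, w
8. ¬q, w
Accessibility: uRu, uRv, uRw, vRv, vRw, wRw
Branch closes: q and ¬q both at w.
(One branch shown.) All branches close.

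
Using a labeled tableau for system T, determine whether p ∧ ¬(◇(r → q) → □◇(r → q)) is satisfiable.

Satisfiable

1. p ∧ ¬(◇(r → q) → □◇(r → q)), 0
2. p, 0
3. ¬(◇(r → q) → □◇(r → q)), 0
4. ◇(r → q), 0
5. ¬□◇(r → q), 0
6. r → q, 1
7. q, 1
8. ¬◇(r → q), 2
9. ¬(r → q), 2
10. r, 2
11. ¬q, 2
Accessibility: 0R0, 0R1, 0R2, 1R1, 2R2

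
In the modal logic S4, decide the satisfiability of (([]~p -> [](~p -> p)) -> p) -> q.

1. (([]~p -> [](~p -> p)) -> p) -> q, 0
2. q, 0
Accessibility: 0R0

Satisfiable (open branch found)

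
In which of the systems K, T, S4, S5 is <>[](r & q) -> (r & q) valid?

S5

S5-tableau for the negation ~(<>[](r & q) -> (r & q)):
1. ~(<>[](r & q) -> (r & q)), w0
2. <>[](r & q), w0   [~->-rule on 1]
3. ~(r & q), w0   [~->-rule on 1]
4. ~q, w0   [~&-rule on 3 (branches; this branch)]
5. [](r & q), w1   [<>-rule on 2: fresh world w1, w0Rw1]
6. r & q, w0   [[]-rule on 5 via w1Rw0]
7. r, w0   [&-rule on 6]
8. q, w0   [&-rule on 6]
Accessibility: w0Rw0, w0Rw1, w1Rw0, w1Rw1
Branch closes: q and ~q both at w0.
Every branch closes (one shown): valid in S5.
S4-tableau for the negation ~(<>[](r & q) -> (r & q)):
1. ~(<>[](r & q) -> (r & q)), w0
2. <>[](r & q), w0   [~->-rule on 1]
3. ~(r & q), w0   [~->-rule on 1]
4. ~q, w0   [~&-rule on 3 (branches; this branch)]
5. [](r & q), w1   [<>-rule on 2: fresh world w1, w0Rw1]
6. r & q, w1   [[]-rule on 5 via w1Rw1]
7. r, w1   [&-rule on 6]
8. q, w1   [&-rule on 6]
Accessibility: w0Rw0, w0Rw1, w1Rw1
Complete open branch: countermodel on an S4-frame, so not valid in S4, nor in K, T (the same frame is also a K-frame and a T-frame).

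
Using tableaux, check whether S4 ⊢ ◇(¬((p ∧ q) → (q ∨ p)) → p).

Valid

Tableau for the negation ¬◇(¬((p ∧ q) → (q ∨ p)) → p):
1. ¬◇(¬((p ∧ q) → (q ∨ p)) → p), w0
2. ¬(¬((p ∧ q) → (q ∨ p)) → p), w0   [¬◇-rule on 1 via w0Rw0]
3. ¬((p ∧ q) → (q ∨ p)), w0   [¬→-rule on 2]
4. ¬p, w0   [¬→-rule on 2]
5. p ∧ q, w0   [¬→-rule on 3]
6. ¬(q ∨ p), w0   [¬→-rule on 3]
7. p, w0   [∧-rule on 5]
8. q, w0   [∧-rule on 5]
Accessibility: w0Rw0
Branch closes: p and ¬p both at w0.
All branches of the negation close; one closing branch shown above.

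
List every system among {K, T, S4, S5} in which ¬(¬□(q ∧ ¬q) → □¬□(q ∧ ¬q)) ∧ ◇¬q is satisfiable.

T-tableau for the formula:
1. ¬(¬□(q ∧ ¬q) → □¬□(q ∧ ¬q)) ∧ ◇¬q, 0
2. ¬(¬□(q ∧ ¬q) → □¬□(q ∧ ¬q)), 0   [∧-rule on 1]
3. ◇¬q, 0   [∧-rule on 1]
4. ¬□(q ∧ ¬q), 0   [¬→-rule on 2]
5. ¬□¬□(q ∧ ¬q), 0   [¬→-rule on 2]
6. ¬q, 1   [◇-rule on 3: fresh world 1, 0R1]
7. ¬(q ∧ ¬q), 2   [¬□-rule on 4: fresh world 2, 0R2]
8. q, 2   [¬∧-rule on 7 (branches; this branch)]
9. □(q ∧ ¬q), 3   [¬□-rule on 5: fresh world 3, 0R3]
10. q ∧ ¬q, 3   [□-rule on 9 via 3R3]
11. q, 3   [∧-rule on 10]
12. ¬q, 3   [∧-rule on 10]
Accessibility: 0R0, 0R1, 0R2, 0R3, 1R1, 2R2, 3R3
Branch closes: q and ¬q both at 3.
Every branch closes (one shown): unsatisfiable in T, hence also in S4, S5 (every S4/S5-frame is a T-frame).
K-tableau for the formula:
1. ¬(¬□(q ∧ ¬q) → □¬□(q ∧ ¬q)) ∧ ◇¬q, 0
2. ¬(¬□(q ∧ ¬q) → □¬□(q ∧ ¬q)), 0   [∧-rule on 1]
3. ◇¬q, 0   [∧-rule on 1]
4. ¬□(q ∧ ¬q), 0   [¬→-rule on 2]
5. ¬□¬□(q ∧ ¬q), 0   [¬→-rule on 2]
6. ¬q, 1   [◇-rule on 3: fresh world 1, 0R1]
7. ¬(q ∧ ¬q), 2   [¬□-rule on 4: fresh world 2, 0R2]
8. q, 2   [¬∧-rule on 7 (branches; this branch)]
9. □(q ∧ ¬q), 3   [¬□-rule on 5: fresh world 3, 0R3]
Accessibility: 0R1, 0R2, 0R3
Complete open branch: satisfiable in K.

K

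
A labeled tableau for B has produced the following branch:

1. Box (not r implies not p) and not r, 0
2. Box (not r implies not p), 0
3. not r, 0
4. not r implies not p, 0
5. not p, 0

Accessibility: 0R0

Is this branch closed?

No, open

No atom appears with both signs at the same world.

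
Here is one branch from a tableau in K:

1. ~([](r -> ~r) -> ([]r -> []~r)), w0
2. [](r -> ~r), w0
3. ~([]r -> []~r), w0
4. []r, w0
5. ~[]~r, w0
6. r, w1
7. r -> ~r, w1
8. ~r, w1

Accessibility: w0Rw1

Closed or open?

Yes, closed

Both r and ~r appear at w1.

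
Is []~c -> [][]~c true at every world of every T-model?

No, not valid

Tableau for the negation ~([]~c -> [][]~c):
1. ~([]~c -> [][]~c), w0
2. []~c, w0   [~->-rule on 1]
3. ~[][]~c, w0   [~->-rule on 1]
4. ~c, w0   [[]-rule on 2 via w0Rw0]
5. ~[]~c, w1   [~[]-rule on 3: fresh world w1, w0Rw1]
6. ~c, w1   [[]-rule on 2 via w0Rw1]
7. c, w2   [~[]-rule on 5: fresh world w2, w1Rw2]
Accessibility: w0Rw0, w0Rw1, w1Rw1, w1Rw2, w2Rw2
The negation has an open branch (countermodel exists).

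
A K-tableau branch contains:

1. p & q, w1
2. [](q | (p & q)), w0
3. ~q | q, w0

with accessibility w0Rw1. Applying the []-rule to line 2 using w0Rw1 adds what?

q | (p & q), w1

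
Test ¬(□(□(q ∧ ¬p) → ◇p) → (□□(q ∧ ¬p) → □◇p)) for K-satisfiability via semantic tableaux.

Unsatisfiable (every branch closes)

1. ¬(□(□(q ∧ ¬p) → ◇p) → (□□(q ∧ ¬p) → □◇p)), w0
2. □(□(q ∧ ¬p) → ◇p), w0
3. ¬(□□(q ∧ ¬p) → □◇p), w0
4. □□(q ∧ ¬p), w0
5. ¬□◇p, w0
6. ¬◇p, w1
7. □(q ∧ ¬p) → ◇p, w1
8. □(q ∧ ¬p), w1
9. ¬□(q ∧ ¬p), w1
10. ¬(q ∧ ¬p), w2
11. ¬p, w2
12. q ∧ ¬p, w2
13. q, w2
14. p, w2
Accessibility: w0Rw1, w1Rw2
Branch closes: p and ¬p both at w2.
Every branch closes; the branch above is one of them.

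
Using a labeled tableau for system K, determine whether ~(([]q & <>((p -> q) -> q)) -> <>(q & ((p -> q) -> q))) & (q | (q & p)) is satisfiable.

Unsatisfiable (every branch closes)

1. ~(([]q & <>((p -> q) -> q)) -> <>(q & ((p -> q) -> q))) & (q | (q & p)), 0
2. ~(([]q & <>((p -> q) -> q)) -> <>(q & ((p -> q) -> q))), 0
3. q | (q & p), 0
4. []q & <>((p -> q) -> q), 0
5. ~<>(q & ((p -> q) -> q)), 0
6. []q, 0
7. <>((p -> q) -> q), 0
8. q & p, 0
9. q, 0
10. p, 0
11. (p -> q) -> q, 1
12. ~(q & ((p -> q) -> q)), 1
13. q, 1
14. ~((p -> q) -> q), 1
15. p -> q, 1
16. ~q, 1
Accessibility: 0R1
Branch closes: q and ~q both at 1.
(One branch shown.) All branches close.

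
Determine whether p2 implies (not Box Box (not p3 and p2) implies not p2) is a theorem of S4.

Tableau for the negation not (p2 implies (not Box Box (not p3 and p2) implies not p2)):
1. not (p2 implies (not Box Box (not p3 and p2) implies not p2)), u
2. p2, u   [neg-implies-rule on 1]
3. not (not Box Box (not p3 and p2) implies not p2), u   [neg-implies-rule on 1]
4. not Box Box (not p3 and p2), u   [neg-implies-rule on 3]
5. not Box (not p3 and p2), v   [neg-Box-rule on 4: fresh world v, uRv]
6. not (not p3 and p2), w   [neg-Box-rule on 5: fresh world w, vRw]
7. not p2, w   [neg-and-rule on 6 (branches; this branch)]
Accessibility: uRu, uRv, uRw, vRv, vRw, wRw
The negation has an open branch (countermodel exists).

No, not valid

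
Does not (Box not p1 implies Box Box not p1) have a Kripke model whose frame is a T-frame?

Satisfiable (open branch found)

1. not (Box not p1 implies Box Box not p1), 0
2. Box not p1, 0
3. not Box Box not p1, 0
4. not p1, 0
5. not Box not p1, 1
6. not p1, 1
7. p1, 2
Accessibility: 0R0, 0R1, 1R1, 1R2, 2R2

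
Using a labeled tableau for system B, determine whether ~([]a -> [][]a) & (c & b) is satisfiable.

1. ~([]a -> [][]a) & (c & b), u
2. ~([]a -> [][]a), u
3. c & b, u
4. []a, u
5. ~[][]a, u
6. c, u
7. b, u
8. a, u
9. ~[]a, v
10. a, v
11. ~a, w
Accessibility: uRu, uRv, vRu, vRv, vRw, wRv, wRw

Satisfiable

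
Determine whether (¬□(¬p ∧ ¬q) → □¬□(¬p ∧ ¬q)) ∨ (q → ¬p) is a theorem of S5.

Valid

Tableau for the negation ¬((¬□(¬p ∧ ¬q) → □¬□(¬p ∧ ¬q)) ∨ (q → ¬p)):
1. ¬((¬□(¬p ∧ ¬q) → □¬□(¬p ∧ ¬q)) ∨ (q → ¬p)), u
2. ¬(¬□(¬p ∧ ¬q) → □¬□(¬p ∧ ¬q)), u
3. ¬(q → ¬p), u
4. ¬□(¬p ∧ ¬q), u
5. ¬□¬□(¬p ∧ ¬q), u
6. q, u
7. p, u
8. ¬(¬p ∧ ¬q), v
9. q, v
10. □(¬p ∧ ¬q), w
11. ¬p ∧ ¬q, u
12. ¬p, u
13. ¬q, u
Accessibility: uRu, uRv, uRw, vRu, vRv, vRw, wRu, wRv, wRw
Branch closes: p and ¬p both at u.
Every branch of the negation's tableau closes; the branch above is one of them.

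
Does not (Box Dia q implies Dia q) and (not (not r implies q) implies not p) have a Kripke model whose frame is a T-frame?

Unsatisfiable (every branch closes)

1. not (Box Dia q implies Dia q) and (not (not r implies q) implies not p), w0
2. not (Box Dia q implies Dia q), w0   [and-rule on 1]
3. not (not r implies q) implies not p, w0   [and-rule on 1]
4. Box Dia q, w0   [neg-implies-rule on 2]
5. not Dia q, w0   [neg-implies-rule on 2]
6. Dia q, w0   [Box-rule on 4 via w0Rw0]
7. not q, w0   [neg-Dia-rule on 5 via w0Rw0]
8. not r implies q, w0   [implies-rule on 3 (branches; this branch)]
9. r, w0   [implies-rule on 8 (branches; this branch)]
10. q, w1   [Dia-rule on 6: fresh world w1, w0Rw1]
11. Dia q, w1   [Box-rule on 4 via w0Rw1]
12. not q, w1   [neg-Dia-rule on 5 via w0Rw1]
Accessibility: w0Rw0, w0Rw1, w1Rw1
Branch closes: q and not q both at w1.
(One branch shown.) All branches close.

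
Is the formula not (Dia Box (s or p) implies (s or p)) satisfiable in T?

1. not (Dia Box (s or p) implies (s or p)), w0
2. Dia Box (s or p), w0
3. not (s or p), w0
4. not s, w0
5. not p, w0
6. Box (s or p), w1
7. s or p, w1
8. p, w1
Accessibility: w0Rw0, w0Rw1, w1Rw1

Satisfiable (open branch found)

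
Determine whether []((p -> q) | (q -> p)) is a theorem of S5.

Tableau for the negation ~[]((p -> q) | (q -> p)):
1. ~[]((p -> q) | (q -> p)), 0
2. ~((p -> q) | (q -> p)), 1   [~[]-rule on 1: fresh world 1, 0R1]
3. ~(p -> q), 1   [~|-rule on 2]
4. ~(q -> p), 1   [~|-rule on 2]
5. p, 1   [~->-rule on 3]
6. ~q, 1   [~->-rule on 3]
7. q, 1   [~->-rule on 4]
8. ~p, 1   [~->-rule on 4]
Accessibility: 0R0, 0R1, 1R0, 1R1
Branch closes: q and ~q both at 1.
All branches of the negation close; one closing branch shown above.

Yes, valid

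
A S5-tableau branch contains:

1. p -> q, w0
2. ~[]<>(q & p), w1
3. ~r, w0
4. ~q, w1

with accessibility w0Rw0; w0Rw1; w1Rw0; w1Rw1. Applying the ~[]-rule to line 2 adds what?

a fresh world w2 with w1Rw2, and ~<>(q & p) at w2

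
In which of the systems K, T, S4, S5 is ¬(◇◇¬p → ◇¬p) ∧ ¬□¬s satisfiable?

K, T

T-tableau for the formula:
1. ¬(◇◇¬p → ◇¬p) ∧ ¬□¬s, w0
2. ¬(◇◇¬p → ◇¬p), w0   [∧-rule on 1]
3. ¬□¬s, w0   [∧-rule on 1]
4. ◇◇¬p, w0   [¬→-rule on 2]
5. ¬◇¬p, w0   [¬→-rule on 2]
6. p, w0   [¬◇-rule on 5 via w0Rw0]
7. s, w1   [¬□-rule on 3: fresh world w1, w0Rw1]
8. p, w1   [¬◇-rule on 5 via w0Rw1]
9. ◇¬p, w2   [◇-rule on 4: fresh world w2, w0Rw2]
10. p, w2   [¬◇-rule on 5 via w0Rw2]
11. ¬p, w3   [◇-rule on 9: fresh world w3, w2Rw3]
Accessibility: w0Rw0, w0Rw1, w0Rw2, w1Rw1, w2Rw2, w2Rw3, w3Rw3
Complete open branch: satisfiable in T, hence also in K (this T-model is also a K-model).
S4-tableau for the formula:
1. ¬(◇◇¬p → ◇¬p) ∧ ¬□¬s, w0
2. ¬(◇◇¬p → ◇¬p), w0   [∧-rule on 1]
3. ¬□¬s, w0   [∧-rule on 1]
4. ◇◇¬p, w0   [¬→-rule on 2]
5. ¬◇¬p, w0   [¬→-rule on 2]
6. p, w0   [¬◇-rule on 5 via w0Rw0]
7. s, w1   [¬□-rule on 3: fresh world w1, w0Rw1]
8. p, w1   [¬◇-rule on 5 via w0Rw1]
9. ◇¬p, w2   [◇-rule on 4: fresh world w2, w0Rw2]
10. p, w2   [¬◇-rule on 5 via w0Rw2]
11. ¬p, w3   [◇-rule on 9: fresh world w3, w2Rw3]
12. p, w3   [¬◇-rule on 5 via w0Rw3]
Accessibility: w0Rw0, w0Rw1, w0Rw2, w0Rw3, w1Rw1, w2Rw2, w2Rw3, w3Rw3
Branch closes: p and ¬p both at w3.
Every branch closes (one shown): unsatisfiable in S4, hence also in S5 (every S5-frame is an S4-frame).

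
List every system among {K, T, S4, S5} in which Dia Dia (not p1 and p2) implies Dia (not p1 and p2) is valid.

S4-tableau for the negation not (Dia Dia (not p1 and p2) implies Dia (not p1 and p2)):
1. not (Dia Dia (not p1 and p2) implies Dia (not p1 and p2)), w0
2. Dia Dia (not p1 and p2), w0
3. not Dia (not p1 and p2), w0
4. not (not p1 and p2), w0
5. not p2, w0
6. Dia (not p1 and p2), w1
7. not (not p1 and p2), w1
8. not p2, w1
9. not p1 and p2, w2
10. not p1, w2
11. p2, w2
12. not (not p1 and p2), w2
13. not p2, w2
Accessibility: w0Rw0, w0Rw1, w0Rw2, w1Rw1, w1Rw2, w2Rw2
Branch closes: p2 and not p2 both at w2.
Every branch closes (one shown): valid in S4, hence also in S5 (every theorem of S4 is a theorem of S5).
T-tableau for the negation not (Dia Dia (not p1 and p2) implies Dia (not p1 and p2)):
1. not (Dia Dia (not p1 and p2) implies Dia (not p1 and p2)), w0
2. Dia Dia (not p1 and p2), w0
3. not Dia (not p1 and p2), w0
4. not (not p1 and p2), w0
5. not p2, w0
6. Dia (not p1 and p2), w1
7. not (not p1 and p2), w1
8. not p2, w1
9. not p1 and p2, w2
10. not p1, w2
11. p2, w2
Accessibility: w0Rw0, w0Rw1, w1Rw1, w1Rw2, w2Rw2
Complete open branch: countermodel on a T-frame, so not valid in T, nor in K (the same frame is also a K-frame).

S4, S5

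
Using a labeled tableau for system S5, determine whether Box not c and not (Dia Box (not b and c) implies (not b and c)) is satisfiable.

No, unsatisfiable

1. Box not c and not (Dia Box (not b and c) implies (not b and c)), 0
2. Box not c, 0   [and-rule on 1]
3. not (Dia Box (not b and c) implies (not b and c)), 0   [and-rule on 1]
4. Dia Box (not b and c), 0   [neg-implies-rule on 3]
5. not (not b and c), 0   [neg-implies-rule on 3]
6. not c, 0   [Box-rule on 2 via 0R0]
7. Box (not b and c), 1   [Dia-rule on 4: fresh world 1, 0R1]
8. not c, 1   [Box-rule on 2 via 0R1]
9. not b and c, 0   [Box-rule on 7 via 1R0]
10. not b, 0   [and-rule on 9]
11. c, 0   [and-rule on 9]
Accessibility: 0R0, 0R1, 1R0, 1R1
Branch closes: c and not c both at 0.
(One branch shown.) All branches close.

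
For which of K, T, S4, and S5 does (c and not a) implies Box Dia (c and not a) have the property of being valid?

S5

S4-tableau for the negation not ((c and not a) implies Box Dia (c and not a)):
1. not ((c and not a) implies Box Dia (c and not a)), u
2. c and not a, u   [neg-implies-rule on 1]
3. not Box Dia (c and not a), u   [neg-implies-rule on 1]
4. c, u   [and-rule on 2]
5. not a, u   [and-rule on 2]
6. not Dia (c and not a), v   [neg-Box-rule on 3: fresh world v, uRv]
7. not (c and not a), v   [neg-Dia-rule on 6 via vRv]
8. a, v   [neg-and-rule on 7 (branches; this branch)]
Accessibility: uRu, uRv, vRv
Complete open branch: countermodel on an S4-frame, so not valid in S4, nor in K, T (the same frame is also a K-frame and a T-frame).
S5-tableau for the negation not ((c and not a) implies Box Dia (c and not a)):
1. not ((c and not a) implies Box Dia (c and not a)), u
2. c and not a, u   [neg-implies-rule on 1]
3. not Box Dia (c and not a), u   [neg-implies-rule on 1]
4. c, u   [and-rule on 2]
5. not a, u   [and-rule on 2]
6. not Dia (c and not a), v   [neg-Box-rule on 3: fresh world v, uRv]
7. not (c and not a), u   [neg-Dia-rule on 6 via vRu]
8. not (c and not a), v   [neg-Dia-rule on 6 via vRv]
9. a, u   [neg-and-rule on 7 (branches; this branch)]
Accessibility: uRu, uRv, vRu, vRv
Branch closes: a and not a both at u.
Every branch closes (one shown): valid in S5.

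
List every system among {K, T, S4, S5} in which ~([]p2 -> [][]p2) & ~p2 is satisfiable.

K

K-tableau for the formula:
1. ~([]p2 -> [][]p2) & ~p2, 0
2. ~([]p2 -> [][]p2), 0   [&-rule on 1]
3. ~p2, 0   [&-rule on 1]
4. []p2, 0   [~->-rule on 2]
5. ~[][]p2, 0   [~->-rule on 2]
6. ~[]p2, 1   [~[]-rule on 5: fresh world 1, 0R1]
7. p2, 1   [[]-rule on 4 via 0R1]
8. ~p2, 2   [~[]-rule on 6: fresh world 2, 1R2]
Accessibility: 0R1, 1R2
Complete open branch: satisfiable in K.
T-tableau for the formula:
1. ~([]p2 -> [][]p2) & ~p2, 0
2. ~([]p2 -> [][]p2), 0   [&-rule on 1]
3. ~p2, 0   [&-rule on 1]
4. []p2, 0   [~->-rule on 2]
5. ~[][]p2, 0   [~->-rule on 2]
6. p2, 0   [[]-rule on 4 via 0R0]
Accessibility: 0R0
Branch closes: p2 and ~p2 both at 0.
Every branch closes (one shown): unsatisfiable in T, hence also in S4, S5 (every S4/S5-frame is a T-frame).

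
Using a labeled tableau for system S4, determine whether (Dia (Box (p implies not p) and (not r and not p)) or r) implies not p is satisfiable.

Satisfiable

1. (Dia (Box (p implies not p) and (not r and not p)) or r) implies not p, w0
2. not p, w0
Accessibility: w0Rw0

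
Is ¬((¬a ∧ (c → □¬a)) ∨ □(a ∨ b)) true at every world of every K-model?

Tableau for the negation (¬a ∧ (c → □¬a)) ∨ □(a ∨ b):
1. (¬a ∧ (c → □¬a)) ∨ □(a ∨ b), 0
2. □(a ∨ b), 0   [∨-rule on 1 (branches; this branch)]
The negation has an open branch (countermodel exists).

Not valid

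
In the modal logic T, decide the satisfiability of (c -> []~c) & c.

1. (c -> []~c) & c, w0
2. c -> []~c, w0
3. c, w0
4. []~c, w0
5. ~c, w0
Accessibility: w0Rw0
Branch closes: c and ~c both at w0.
All branches of the tableau close; one closing branch shown above.

Unsatisfiable (every branch closes)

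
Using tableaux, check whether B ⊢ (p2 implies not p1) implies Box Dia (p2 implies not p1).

Valid

Tableau for the negation not ((p2 implies not p1) implies Box Dia (p2 implies not p1)):
1. not ((p2 implies not p1) implies Box Dia (p2 implies not p1)), u
2. p2 implies not p1, u
3. not Box Dia (p2 implies not p1), u
4. not p1, u
5. not Dia (p2 implies not p1), v
6. not (p2 implies not p1), u
7. p2, u
8. p1, u
Accessibility: uRu, uRv, vRu, vRv
Branch closes: p1 and not p1 both at u.
Every branch of the negation's tableau closes; the branch above is one of them.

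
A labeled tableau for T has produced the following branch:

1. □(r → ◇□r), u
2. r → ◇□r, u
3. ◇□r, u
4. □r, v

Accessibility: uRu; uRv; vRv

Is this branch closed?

Not closed

No atom appears with both signs at the same world.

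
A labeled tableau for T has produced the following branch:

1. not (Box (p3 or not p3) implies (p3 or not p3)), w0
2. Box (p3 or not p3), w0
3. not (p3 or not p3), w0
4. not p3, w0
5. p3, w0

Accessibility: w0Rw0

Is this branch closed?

Yes, closed

Both p3 and not p3 appear at w0.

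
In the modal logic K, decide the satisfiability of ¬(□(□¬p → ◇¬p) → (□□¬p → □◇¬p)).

Unsatisfiable (every branch closes)

1. ¬(□(□¬p → ◇¬p) → (□□¬p → □◇¬p)), u
2. □(□¬p → ◇¬p), u
3. ¬(□□¬p → □◇¬p), u
4. □□¬p, u
5. ¬□◇¬p, u
6. ¬◇¬p, v
7. □¬p → ◇¬p, v
8. □¬p, v
9. ◇¬p, v
10. ¬p, w
11. p, w
Accessibility: uRv, vRw
Branch closes: p and ¬p both at w.
All branches of the tableau close; one closing branch shown above.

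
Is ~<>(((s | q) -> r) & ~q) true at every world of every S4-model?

Invalid (countermodel exists)

Tableau for the negation <>(((s | q) -> r) & ~q):
1. <>(((s | q) -> r) & ~q), 0
2. ((s | q) -> r) & ~q, 1
3. (s | q) -> r, 1
4. ~q, 1
5. r, 1
Accessibility: 0R0, 0R1, 1R1
The negation has an open branch (countermodel exists).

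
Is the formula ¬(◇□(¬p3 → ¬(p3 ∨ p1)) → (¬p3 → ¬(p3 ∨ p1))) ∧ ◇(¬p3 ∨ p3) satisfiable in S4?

Satisfiable (open branch found)

1. ¬(◇□(¬p3 → ¬(p3 ∨ p1)) → (¬p3 → ¬(p3 ∨ p1))) ∧ ◇(¬p3 ∨ p3), w0
2. ¬(◇□(¬p3 → ¬(p3 ∨ p1)) → (¬p3 → ¬(p3 ∨ p1))), w0
3. ◇(¬p3 ∨ p3), w0
4. ◇□(¬p3 → ¬(p3 ∨ p1)), w0
5. ¬(¬p3 → ¬(p3 ∨ p1)), w0
6. ¬p3, w0
7. p3 ∨ p1, w0
8. p1, w0
9. ¬p3 ∨ p3, w1
10. p3, w1
11. □(¬p3 → ¬(p3 ∨ p1)), w2
12. ¬p3 → ¬(p3 ∨ p1), w2
13. ¬(p3 ∨ p1), w2
14. ¬p3, w2
15. ¬p1, w2
Accessibility: w0Rw0, w0Rw1, w0Rw2, w1Rw1, w2Rw2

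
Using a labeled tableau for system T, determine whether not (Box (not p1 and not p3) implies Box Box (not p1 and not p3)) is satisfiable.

1. not (Box (not p1 and not p3) implies Box Box (not p1 and not p3)), 0
2. Box (not p1 and not p3), 0
3. not Box Box (not p1 and not p3), 0
4. not p1 and not p3, 0
5. not p1, 0
6. not p3, 0
7. not Box (not p1 and not p3), 1
8. not p1 and not p3, 1
9. not p1, 1
10. not p3, 1
11. not (not p1 and not p3), 2
12. p3, 2
Accessibility: 0R0, 0R1, 1R1, 1R2, 2R2

Satisfiable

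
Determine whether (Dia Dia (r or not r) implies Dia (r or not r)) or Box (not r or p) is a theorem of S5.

Valid in S5

Tableau for the negation not ((Dia Dia (r or not r) implies Dia (r or not r)) or Box (not r or p)):
1. not ((Dia Dia (r or not r) implies Dia (r or not r)) or Box (not r or p)), 0
2. not (Dia Dia (r or not r) implies Dia (r or not r)), 0   [neg-or-rule on 1]
3. not Box (not r or p), 0   [neg-or-rule on 1]
4. Dia Dia (r or not r), 0   [neg-implies-rule on 2]
5. not Dia (r or not r), 0   [neg-implies-rule on 2]
6. not (r or not r), 0   [neg-Dia-rule on 5 via 0R0]
7. not r, 0   [neg-or-rule on 6]
8. r, 0   [neg-or-rule on 6]
Accessibility: 0R0
Branch closes: r and not r both at 0.
All branches of the negation close; one closing branch shown above.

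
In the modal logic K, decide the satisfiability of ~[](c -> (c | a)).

Unsatisfiable (every branch closes)

1. ~[](c -> (c | a)), 0
2. ~(c -> (c | a)), 1   [~[]-rule on 1: fresh world 1, 0R1]
3. c, 1   [~->-rule on 2]
4. ~(c | a), 1   [~->-rule on 2]
5. ~c, 1   [~|-rule on 4]
6. ~a, 1   [~|-rule on 4]
Accessibility: 0R1
Branch closes: c and ~c both at 1.
(One branch shown.) All branches close.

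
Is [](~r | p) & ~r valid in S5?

Tableau for the negation ~([](~r | p) & ~r):
1. ~([](~r | p) & ~r), 0
2. r, 0
Accessibility: 0R0
The negation has an open branch (countermodel exists).

No, not valid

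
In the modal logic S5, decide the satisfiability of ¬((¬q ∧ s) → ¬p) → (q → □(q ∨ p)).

1. ¬((¬q ∧ s) → ¬p) → (q → □(q ∨ p)), 0
2. q → □(q ∨ p), 0   [→-rule on 1 (branches; this branch)]
3. □(q ∨ p), 0   [→-rule on 2 (branches; this branch)]
4. q ∨ p, 0   [□-rule on 3 via 0R0]
5. p, 0   [∨-rule on 4 (branches; this branch)]
Accessibility: 0R0

Satisfiable (open branch found)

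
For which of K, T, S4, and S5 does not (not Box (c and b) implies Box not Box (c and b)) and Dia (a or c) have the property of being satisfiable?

K, T, S4

S5-tableau for the formula:
1. not (not Box (c and b) implies Box not Box (c and b)) and Dia (a or c), u
2. not (not Box (c and b) implies Box not Box (c and b)), u   [and-rule on 1]
3. Dia (a or c), u   [and-rule on 1]
4. not Box (c and b), u   [neg-implies-rule on 2]
5. not Box not Box (c and b), u   [neg-implies-rule on 2]
6. a or c, v   [Dia-rule on 3: fresh world v, uRv]
7. c, v   [or-rule on 6 (branches; this branch)]
8. not (c and b), w   [neg-Box-rule on 4: fresh world w, uRw]
9. not b, w   [neg-and-rule on 8 (branches; this branch)]
10. Box (c and b), x   [neg-Box-rule on 5: fresh world x, uRx]
11. c and b, u   [Box-rule on 10 via xRu]
12. c, u   [and-rule on 11]
13. b, u   [and-rule on 11]
14. c and b, v   [Box-rule on 10 via xRv]
15. b, v   [and-rule on 14]
16. c and b, w   [Box-rule on 10 via xRw]
17. c, w   [and-rule on 16]
18. b, w   [and-rule on 16]
Accessibility: uRu, uRv, uRw, uRx, vRu, vRv, vRw, vRx, wRu, wRv, wRw, wRx, xRu, xRv, xRw, xRx
Branch closes: b and not b both at w.
Every branch closes (one shown): unsatisfiable in S5.
S4-tableau for the formula:
1. not (not Box (c and b) implies Box not Box (c and b)) and Dia (a or c), u
2. not (not Box (c and b) implies Box not Box (c and b)), u   [and-rule on 1]
3. Dia (a or c), u   [and-rule on 1]
4. not Box (c and b), u   [neg-implies-rule on 2]
5. not Box not Box (c and b), u   [neg-implies-rule on 2]
6. a or c, v   [Dia-rule on 3: fresh world v, uRv]
7. c, v   [or-rule on 6 (branches; this branch)]
8. not (c and b), w   [neg-Box-rule on 4: fresh world w, uRw]
9. not b, w   [neg-and-rule on 8 (branches; this branch)]
10. Box (c and b), x   [neg-Box-rule on 5: fresh world x, uRx]
11. c and b, x   [Box-rule on 10 via xRx]
12. c, x   [and-rule on 11]
13. b, x   [and-rule on 11]
Accessibility: uRu, uRv, uRw, uRx, vRv, wRw, xRx
Complete open branch: satisfiable in S4, hence also in K, T (this S4-model is also a K-model and a T-model).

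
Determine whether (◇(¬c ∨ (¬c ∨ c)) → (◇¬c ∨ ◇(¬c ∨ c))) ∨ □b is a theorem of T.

Valid

Tableau for the negation ¬((◇(¬c ∨ (¬c ∨ c)) → (◇¬c ∨ ◇(¬c ∨ c))) ∨ □b):
1. ¬((◇(¬c ∨ (¬c ∨ c)) → (◇¬c ∨ ◇(¬c ∨ c))) ∨ □b), w0
2. ¬(◇(¬c ∨ (¬c ∨ c)) → (◇¬c ∨ ◇(¬c ∨ c))), w0
3. ¬□b, w0
4. ◇(¬c ∨ (¬c ∨ c)), w0
5. ¬(◇¬c ∨ ◇(¬c ∨ c)), w0
6. ¬◇¬c, w0
7. ¬◇(¬c ∨ c), w0
8. c, w0
9. ¬(¬c ∨ c), w0
10. ¬c, w0
Accessibility: w0Rw0
Branch closes: c and ¬c both at w0.
Every branch of the negation's tableau closes; the branch above is one of them.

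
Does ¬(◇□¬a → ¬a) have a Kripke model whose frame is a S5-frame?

No, unsatisfiable

1. ¬(◇□¬a → ¬a), u
2. ◇□¬a, u   [¬→-rule on 1]
3. a, u   [¬→-rule on 1]
4. □¬a, v   [◇-rule on 2: fresh world v, uRv]
5. ¬a, u   [□-rule on 4 via vRu]
Accessibility: uRu, uRv, vRu, vRv
Branch closes: a and ¬a both at u.
(One branch shown.) All branches close.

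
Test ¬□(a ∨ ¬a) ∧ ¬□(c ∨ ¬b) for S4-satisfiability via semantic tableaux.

1. ¬□(a ∨ ¬a) ∧ ¬□(c ∨ ¬b), u
2. ¬□(a ∨ ¬a), u
3. ¬□(c ∨ ¬b), u
4. ¬(a ∨ ¬a), v
5. ¬a, v
6. a, v
Accessibility: uRu, uRv, vRv
Branch closes: a and ¬a both at v.
All branches of the tableau close; one closing branch shown above.

No, unsatisfiable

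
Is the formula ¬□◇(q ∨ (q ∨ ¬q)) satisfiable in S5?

1. ¬□◇(q ∨ (q ∨ ¬q)), u
2. ¬◇(q ∨ (q ∨ ¬q)), v   [¬□-rule on 1: fresh world v, uRv]
3. ¬(q ∨ (q ∨ ¬q)), u   [¬◇-rule on 2 via vRu]
4. ¬q, u   [¬∨-rule on 3]
5. ¬(q ∨ ¬q), u   [¬∨-rule on 3]
6. q, u   [¬∨-rule on 5]
Accessibility: uRu, uRv, vRu, vRv
Branch closes: q and ¬q both at u.
All branches of the tableau close; one closing branch shown above.

Unsatisfiable (every branch closes)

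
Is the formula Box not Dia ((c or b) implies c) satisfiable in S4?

Satisfiable

1. Box not Dia ((c or b) implies c), w0
2. not Dia ((c or b) implies c), w0
3. not ((c or b) implies c), w0
4. c or b, w0
5. not c, w0
6. b, w0
Accessibility: w0Rw0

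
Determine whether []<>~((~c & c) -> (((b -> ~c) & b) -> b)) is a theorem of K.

No, not valid

Tableau for the negation ~[]<>~((~c & c) -> (((b -> ~c) & b) -> b)):
1. ~[]<>~((~c & c) -> (((b -> ~c) & b) -> b)), w0
2. ~<>~((~c & c) -> (((b -> ~c) & b) -> b)), w1   [~[]-rule on 1: fresh world w1, w0Rw1]
Accessibility: w0Rw1
The negation has an open branch (countermodel exists).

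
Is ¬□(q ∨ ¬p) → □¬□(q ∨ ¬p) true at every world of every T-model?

Tableau for the negation ¬(¬□(q ∨ ¬p) → □¬□(q ∨ ¬p)):
1. ¬(¬□(q ∨ ¬p) → □¬□(q ∨ ¬p)), u
2. ¬□(q ∨ ¬p), u
3. ¬□¬□(q ∨ ¬p), u
4. ¬(q ∨ ¬p), v
5. ¬q, v
6. p, v
7. □(q ∨ ¬p), w
8. q ∨ ¬p, w
9. ¬p, w
Accessibility: uRu, uRv, uRw, vRv, wRw
The negation has an open branch (countermodel exists).

Not valid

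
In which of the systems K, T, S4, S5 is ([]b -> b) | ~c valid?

K-tableau for the negation ~(([]b -> b) | ~c):
1. ~(([]b -> b) | ~c), w0
2. ~([]b -> b), w0
3. c, w0
4. []b, w0
5. ~b, w0
Complete open branch: countermodel on a K-frame, so not valid in K.
T-tableau for the negation ~(([]b -> b) | ~c):
1. ~(([]b -> b) | ~c), w0
2. ~([]b -> b), w0
3. c, w0
4. []b, w0
5. ~b, w0
6. b, w0
Accessibility: w0Rw0
Branch closes: b and ~b both at w0.
Every branch closes (one shown): valid in T, hence also in S4, S5 (every theorem of T is a theorem of S4 and S5).

T, S4, S5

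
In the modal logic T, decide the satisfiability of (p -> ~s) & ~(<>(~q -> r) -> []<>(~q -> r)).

1. (p -> ~s) & ~(<>(~q -> r) -> []<>(~q -> r)), 0
2. p -> ~s, 0   [&-rule on 1]
3. ~(<>(~q -> r) -> []<>(~q -> r)), 0   [&-rule on 1]
4. <>(~q -> r), 0   [~->-rule on 3]
5. ~[]<>(~q -> r), 0   [~->-rule on 3]
6. ~s, 0   [->-rule on 2 (branches; this branch)]
7. ~q -> r, 1   [<>-rule on 4: fresh world 1, 0R1]
8. r, 1   [->-rule on 7 (branches; this branch)]
9. ~<>(~q -> r), 2   [~[]-rule on 5: fresh world 2, 0R2]
10. ~(~q -> r), 2   [~<>-rule on 9 via 2R2]
11. ~q, 2   [~->-rule on 10]
12. ~r, 2   [~->-rule on 10]
Accessibility: 0R0, 0R1, 0R2, 1R1, 2R2

Satisfiable (open branch found)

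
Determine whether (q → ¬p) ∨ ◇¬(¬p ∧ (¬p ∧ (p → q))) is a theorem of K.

Not valid

Tableau for the negation ¬((q → ¬p) ∨ ◇¬(¬p ∧ (¬p ∧ (p → q)))):
1. ¬((q → ¬p) ∨ ◇¬(¬p ∧ (¬p ∧ (p → q)))), 0
2. ¬(q → ¬p), 0
3. ¬◇¬(¬p ∧ (¬p ∧ (p → q))), 0
4. q, 0
5. p, 0
The negation has an open branch (countermodel exists).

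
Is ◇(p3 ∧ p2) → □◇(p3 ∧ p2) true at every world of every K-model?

Not valid

Tableau for the negation ¬(◇(p3 ∧ p2) → □◇(p3 ∧ p2)):
1. ¬(◇(p3 ∧ p2) → □◇(p3 ∧ p2)), u
2. ◇(p3 ∧ p2), u   [¬→-rule on 1]
3. ¬□◇(p3 ∧ p2), u   [¬→-rule on 1]
4. p3 ∧ p2, v   [◇-rule on 2: fresh world v, uRv]
5. p3, v   [∧-rule on 4]
6. p2, v   [∧-rule on 4]
7. ¬◇(p3 ∧ p2), w   [¬□-rule on 3: fresh world w, uRw]
Accessibility: uRv, uRw
The negation has an open branch (countermodel exists).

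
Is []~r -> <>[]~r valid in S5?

Tableau for the negation ~([]~r -> <>[]~r):
1. ~([]~r -> <>[]~r), 0
2. []~r, 0
3. ~<>[]~r, 0
4. ~r, 0
5. ~[]~r, 0
6. r, 1
7. ~r, 1
Accessibility: 0R0, 0R1, 1R0, 1R1
Branch closes: r and ~r both at 1.
All branches of the negation close; one closing branch shown above.

Valid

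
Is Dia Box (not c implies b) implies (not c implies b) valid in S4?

No, not valid

Tableau for the negation not (Dia Box (not c implies b) implies (not c implies b)):
1. not (Dia Box (not c implies b) implies (not c implies b)), w0
2. Dia Box (not c implies b), w0
3. not (not c implies b), w0
4. not c, w0
5. not b, w0
6. Box (not c implies b), w1
7. not c implies b, w1
8. b, w1
Accessibility: w0Rw0, w0Rw1, w1Rw1
The negation has an open branch (countermodel exists).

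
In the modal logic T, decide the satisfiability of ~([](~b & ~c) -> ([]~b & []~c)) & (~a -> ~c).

1. ~([](~b & ~c) -> ([]~b & []~c)) & (~a -> ~c), w0
2. ~([](~b & ~c) -> ([]~b & []~c)), w0   [&-rule on 1]
3. ~a -> ~c, w0   [&-rule on 1]
4. [](~b & ~c), w0   [~->-rule on 2]
5. ~([]~b & []~c), w0   [~->-rule on 2]
6. ~b & ~c, w0   [[]-rule on 4 via w0Rw0]
7. ~b, w0   [&-rule on 6]
8. ~c, w0   [&-rule on 6]
9. ~[]~c, w0   [~&-rule on 5 (branches; this branch)]
10. c, w1   [~[]-rule on 9: fresh world w1, w0Rw1]
11. ~b & ~c, w1   [[]-rule on 4 via w0Rw1]
12. ~b, w1   [&-rule on 11]
13. ~c, w1   [&-rule on 11]
Accessibility: w0Rw0, w0Rw1, w1Rw1
Branch closes: c and ~c both at w1.
All branches of the tableau close; one closing branch shown above.

Unsatisfiable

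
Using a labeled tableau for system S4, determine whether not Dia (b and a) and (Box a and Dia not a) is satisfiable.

1. not Dia (b and a) and (Box a and Dia not a), 0
2. not Dia (b and a), 0
3. Box a and Dia not a, 0
4. Box a, 0
5. Dia not a, 0
6. not (b and a), 0
7. a, 0
8. not b, 0
9. not a, 1
10. not (b and a), 1
11. a, 1
Accessibility: 0R0, 0R1, 1R1
Branch closes: a and not a both at 1.
Every branch closes; the branch above is one of them.

No, unsatisfiable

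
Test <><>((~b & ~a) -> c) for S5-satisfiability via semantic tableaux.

Satisfiable

1. <><>((~b & ~a) -> c), u
2. <>((~b & ~a) -> c), v
3. (~b & ~a) -> c, w
4. c, w
Accessibility: uRu, uRv, uRw, vRu, vRv, vRw, wRu, wRv, wRw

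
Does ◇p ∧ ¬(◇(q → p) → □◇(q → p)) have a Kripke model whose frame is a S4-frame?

Satisfiable

1. ◇p ∧ ¬(◇(q → p) → □◇(q → p)), w0
2. ◇p, w0   [∧-rule on 1]
3. ¬(◇(q → p) → □◇(q → p)), w0   [∧-rule on 1]
4. ◇(q → p), w0   [¬→-rule on 3]
5. ¬□◇(q → p), w0   [¬→-rule on 3]
6. p, w1   [◇-rule on 2: fresh world w1, w0Rw1]
7. q → p, w2   [◇-rule on 4: fresh world w2, w0Rw2]
8. p, w2   [→-rule on 7 (branches; this branch)]
9. ¬◇(q → p), w3   [¬□-rule on 5: fresh world w3, w0Rw3]
10. ¬(q → p), w3   [¬◇-rule on 9 via w3Rw3]
11. q, w3   [¬→-rule on 10]
12. ¬p, w3   [¬→-rule on 10]
Accessibility: w0Rw0, w0Rw1, w0Rw2, w0Rw3, w1Rw1, w2Rw2, w3Rw3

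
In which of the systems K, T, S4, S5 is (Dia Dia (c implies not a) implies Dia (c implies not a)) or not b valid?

S4, S5

T-tableau for the negation not ((Dia Dia (c implies not a) implies Dia (c implies not a)) or not b):
1. not ((Dia Dia (c implies not a) implies Dia (c implies not a)) or not b), 0
2. not (Dia Dia (c implies not a) implies Dia (c implies not a)), 0
3. b, 0
4. Dia Dia (c implies not a), 0
5. not Dia (c implies not a), 0
6. not (c implies not a), 0
7. c, 0
8. a, 0
9. Dia (c implies not a), 1
10. not (c implies not a), 1
11. c, 1
12. a, 1
13. c implies not a, 2
14. not a, 2
Accessibility: 0R0, 0R1, 1R1, 1R2, 2R2
Complete open branch: countermodel on a T-frame, so not valid in T, nor in K (the same frame is also a K-frame).
S4-tableau for the negation not ((Dia Dia (c implies not a) implies Dia (c implies not a)) or not b):
1. not ((Dia Dia (c implies not a) implies Dia (c implies not a)) or not b), 0
2. not (Dia Dia (c implies not a) implies Dia (c implies not a)), 0
3. b, 0
4. Dia Dia (c implies not a), 0
5. not Dia (c implies not a), 0
6. not (c implies not a), 0
7. c, 0
8. a, 0
9. Dia (c implies not a), 1
10. not (c implies not a), 1
11. c, 1
12. a, 1
13. c implies not a, 2
14. not (c implies not a), 2
15. c, 2
16. a, 2
17. not a, 2
Accessibility: 0R0, 0R1, 0R2, 1R1, 1R2, 2R2
Branch closes: a and not a both at 2.
Every branch closes (one shown): valid in S4, hence also in S5 (every theorem of S4 is a theorem of S5).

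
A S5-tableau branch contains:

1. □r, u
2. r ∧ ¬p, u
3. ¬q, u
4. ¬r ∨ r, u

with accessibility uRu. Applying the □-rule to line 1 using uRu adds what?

r, u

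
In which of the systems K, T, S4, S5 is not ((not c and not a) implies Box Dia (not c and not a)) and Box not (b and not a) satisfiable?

K, T, S4

S5-tableau for the formula:
1. not ((not c and not a) implies Box Dia (not c and not a)) and Box not (b and not a), w0
2. not ((not c and not a) implies Box Dia (not c and not a)), w0
3. Box not (b and not a), w0
4. not c and not a, w0
5. not Box Dia (not c and not a), w0
6. not c, w0
7. not a, w0
8. not (b and not a), w0
9. not b, w0
10. not Dia (not c and not a), w1
11. not (b and not a), w1
12. not (not c and not a), w0
13. not (not c and not a), w1
14. a, w1
15. a, w0
Accessibility: w0Rw0, w0Rw1, w1Rw0, w1Rw1
Branch closes: a and not a both at w0.
Every branch closes (one shown): unsatisfiable in S5.
S4-tableau for the formula:
1. not ((not c and not a) implies Box Dia (not c and not a)) and Box not (b and not a), w0
2. not ((not c and not a) implies Box Dia (not c and not a)), w0
3. Box not (b and not a), w0
4. not c and not a, w0
5. not Box Dia (not c and not a), w0
6. not c, w0
7. not a, w0
8. not (b and not a), w0
9. not b, w0
10. not Dia (not c and not a), w1
11. not (b and not a), w1
12. not (not c and not a), w1
13. a, w1
Accessibility: w0Rw0, w0Rw1, w1Rw1
Complete open branch: satisfiable in S4, hence also in K, T (this S4-model is also a K-model and a T-model).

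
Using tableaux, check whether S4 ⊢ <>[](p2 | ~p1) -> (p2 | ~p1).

Not valid

Tableau for the negation ~(<>[](p2 | ~p1) -> (p2 | ~p1)):
1. ~(<>[](p2 | ~p1) -> (p2 | ~p1)), w0
2. <>[](p2 | ~p1), w0
3. ~(p2 | ~p1), w0
4. ~p2, w0
5. p1, w0
6. [](p2 | ~p1), w1
7. p2 | ~p1, w1
8. ~p1, w1
Accessibility: w0Rw0, w0Rw1, w1Rw1
The negation has an open branch (countermodel exists).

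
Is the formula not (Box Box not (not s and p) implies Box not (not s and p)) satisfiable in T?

Unsatisfiable (every branch closes)

1. not (Box Box not (not s and p) implies Box not (not s and p)), u
2. Box Box not (not s and p), u
3. not Box not (not s and p), u
4. Box not (not s and p), u
5. not (not s and p), u
6. not p, u
7. not s and p, v
8. not s, v
9. p, v
10. Box not (not s and p), v
11. not (not s and p), v
12. not p, v
Accessibility: uRu, uRv, vRv
Branch closes: p and not p both at v.
Every branch closes; the branch above is one of them.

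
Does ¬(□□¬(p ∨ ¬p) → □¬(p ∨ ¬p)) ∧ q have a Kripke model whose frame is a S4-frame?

No, unsatisfiable

1. ¬(□□¬(p ∨ ¬p) → □¬(p ∨ ¬p)) ∧ q, 0
2. ¬(□□¬(p ∨ ¬p) → □¬(p ∨ ¬p)), 0
3. q, 0
4. □□¬(p ∨ ¬p), 0
5. ¬□¬(p ∨ ¬p), 0
6. □¬(p ∨ ¬p), 0
7. ¬(p ∨ ¬p), 0
8. ¬p, 0
9. p, 0
Accessibility: 0R0
Branch closes: p and ¬p both at 0.
Every branch closes; the branch above is one of them.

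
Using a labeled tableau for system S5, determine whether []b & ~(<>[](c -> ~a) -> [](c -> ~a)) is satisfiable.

1. []b & ~(<>[](c -> ~a) -> [](c -> ~a)), w0
2. []b, w0
3. ~(<>[](c -> ~a) -> [](c -> ~a)), w0
4. <>[](c -> ~a), w0
5. ~[](c -> ~a), w0
6. b, w0
7. [](c -> ~a), w1
8. b, w1
9. c -> ~a, w0
10. c -> ~a, w1
11. ~a, w0
12. ~a, w1
13. ~(c -> ~a), w2
14. c, w2
15. a, w2
16. b, w2
17. c -> ~a, w2
18. ~a, w2
Accessibility: w0Rw0, w0Rw1, w0Rw2, w1Rw0, w1Rw1, w1Rw2, w2Rw0, w2Rw1, w2Rw2
Branch closes: a and ~a both at w2.
All branches of the tableau close; one closing branch shown above.

No, unsatisfiable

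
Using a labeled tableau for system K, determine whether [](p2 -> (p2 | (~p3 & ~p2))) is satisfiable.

Satisfiable

1. [](p2 -> (p2 | (~p3 & ~p2))), u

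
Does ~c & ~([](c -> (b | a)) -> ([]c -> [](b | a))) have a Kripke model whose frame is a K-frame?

Unsatisfiable

1. ~c & ~([](c -> (b | a)) -> ([]c -> [](b | a))), u
2. ~c, u   [&-rule on 1]
3. ~([](c -> (b | a)) -> ([]c -> [](b | a))), u   [&-rule on 1]
4. [](c -> (b | a)), u   [~->-rule on 3]
5. ~([]c -> [](b | a)), u   [~->-rule on 3]
6. []c, u   [~->-rule on 5]
7. ~[](b | a), u   [~->-rule on 5]
8. ~(b | a), v   [~[]-rule on 7: fresh world v, uRv]
9. ~b, v   [~|-rule on 8]
10. ~a, v   [~|-rule on 8]
11. c -> (b | a), v   [[]-rule on 4 via uRv]
12. c, v   [[]-rule on 6 via uRv]
13. b | a, v   [->-rule on 11 (branches; this branch)]
14. a, v   [|-rule on 13 (branches; this branch)]
Accessibility: uRv
Branch closes: a and ~a both at v.
All branches of the tableau close; one closing branch shown above.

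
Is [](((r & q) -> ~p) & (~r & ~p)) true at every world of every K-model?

Not valid

Tableau for the negation ~[](((r & q) -> ~p) & (~r & ~p)):
1. ~[](((r & q) -> ~p) & (~r & ~p)), w0
2. ~(((r & q) -> ~p) & (~r & ~p)), w1   [~[]-rule on 1: fresh world w1, w0Rw1]
3. ~(~r & ~p), w1   [~&-rule on 2 (branches; this branch)]
4. p, w1   [~&-rule on 3 (branches; this branch)]
Accessibility: w0Rw1
The negation has an open branch (countermodel exists).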